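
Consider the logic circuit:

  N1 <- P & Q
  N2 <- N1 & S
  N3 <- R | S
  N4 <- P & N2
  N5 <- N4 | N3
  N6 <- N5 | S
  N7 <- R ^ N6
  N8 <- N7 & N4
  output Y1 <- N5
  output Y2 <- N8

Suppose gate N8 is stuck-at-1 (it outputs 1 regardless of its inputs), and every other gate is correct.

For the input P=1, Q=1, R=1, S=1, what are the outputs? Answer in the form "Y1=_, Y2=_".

Propagate with N8 forced: N1=1, N2=1, N3=1, N4=1, N5=1, N6=1, N7=0, N8=1 [stuck-at-1].
So the outputs are Y1=1, Y2=1. (Without the fault they would be Y1=1, Y2=0.)

Y1=1, Y2=1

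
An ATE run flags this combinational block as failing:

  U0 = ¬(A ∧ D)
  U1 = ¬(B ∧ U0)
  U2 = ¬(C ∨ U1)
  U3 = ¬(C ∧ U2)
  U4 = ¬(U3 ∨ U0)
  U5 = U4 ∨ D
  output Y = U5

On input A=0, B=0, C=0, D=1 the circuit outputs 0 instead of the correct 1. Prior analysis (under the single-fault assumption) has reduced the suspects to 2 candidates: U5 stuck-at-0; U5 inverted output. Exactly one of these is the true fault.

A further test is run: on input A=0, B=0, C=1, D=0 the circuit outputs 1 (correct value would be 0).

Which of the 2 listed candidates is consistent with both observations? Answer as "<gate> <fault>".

Evaluate each candidate on input A=0, B=0, C=1, D=0:
  U5 stuck-at-0: U0=1, U1=1, U2=0, U3=1, U4=0, U5=0 [stuck-at-0] → 0 — eliminated
  U5 inverted output: U0=1, U1=1, U2=0, U3=1, U4=0, U5=1 [inverted output] → 1 — matches
Only U5 inverted output reproduces the observed 1.

U5 inverted output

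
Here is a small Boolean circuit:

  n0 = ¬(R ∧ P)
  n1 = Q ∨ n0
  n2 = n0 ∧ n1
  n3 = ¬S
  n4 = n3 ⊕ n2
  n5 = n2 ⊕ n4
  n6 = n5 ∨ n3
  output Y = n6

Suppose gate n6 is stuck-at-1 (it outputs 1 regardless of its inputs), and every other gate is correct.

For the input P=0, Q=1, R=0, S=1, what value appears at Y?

1

Propagate with n6 forced: n0=1, n1=1, n2=1, n3=0, n4=1, n5=0, n6=1 [stuck-at-1].
So Y = 1. (Without the fault it would be 0.)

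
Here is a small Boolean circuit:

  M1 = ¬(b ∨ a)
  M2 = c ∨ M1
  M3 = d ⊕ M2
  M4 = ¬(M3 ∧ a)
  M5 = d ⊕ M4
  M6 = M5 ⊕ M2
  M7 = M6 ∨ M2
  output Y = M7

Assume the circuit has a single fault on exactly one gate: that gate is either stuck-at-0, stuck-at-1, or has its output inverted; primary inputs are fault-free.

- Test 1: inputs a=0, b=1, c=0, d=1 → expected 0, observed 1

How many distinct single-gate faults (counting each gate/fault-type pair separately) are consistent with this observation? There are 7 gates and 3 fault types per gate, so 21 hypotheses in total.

12

Fault-free: M1=0, M2=0, M3=1, M4=1, M5=0, M6=0, M7=0 → 0. Observed 1.
  M1: stuck-at-1, inverted output ✓; others ✗
  M2: stuck-at-1, inverted output ✓; others ✗
  M3: none of the 3 fault types match ✗
  M4: stuck-at-0, inverted output ✓; others ✗
  M5: stuck-at-1, inverted output ✓; others ✗
  M6: stuck-at-1, inverted output ✓; others ✗
  M7: stuck-at-1, inverted output ✓; others ✗
Consistent faults: {M1 stuck-at-1, M1 inverted output, M2 stuck-at-1, M2 inverted output, M4 stuck-at-0, M4 inverted output, M5 stuck-at-1, M5 inverted output, M6 stuck-at-1, M6 inverted output, M7 stuck-at-1, M7 inverted output} — 12 in all.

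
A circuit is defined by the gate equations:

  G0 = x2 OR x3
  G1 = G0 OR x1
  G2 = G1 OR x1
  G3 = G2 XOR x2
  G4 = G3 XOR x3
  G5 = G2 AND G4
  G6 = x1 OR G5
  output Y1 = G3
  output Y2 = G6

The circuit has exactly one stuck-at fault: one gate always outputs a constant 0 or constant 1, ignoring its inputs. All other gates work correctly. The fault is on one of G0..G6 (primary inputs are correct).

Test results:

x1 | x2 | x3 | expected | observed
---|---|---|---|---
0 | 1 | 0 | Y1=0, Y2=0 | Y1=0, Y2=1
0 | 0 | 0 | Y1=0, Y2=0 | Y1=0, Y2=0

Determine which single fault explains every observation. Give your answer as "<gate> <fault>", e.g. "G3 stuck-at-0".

Fault-free values for test 1 (x1=0, x2=1, x3=0): G0=1, G1=1, G2=1, G3=0, G4=0, G5=0, G6=0, giving Y1=0, Y2=0. Observed Y1=0, Y2=1.
Test 1: faults giving observed Y1=0, Y2=1 are {G4 stuck-at-1, G5 stuck-at-1, G6 stuck-at-1}.
Test 2 (x1=0, x2=0, x3=0): fault-free G0=0, G1=0, G2=0, G3=0, G4=0, G5=0, G6=0 → Y1=0, Y2=0; observed Y1=0, Y2=0. Eliminates G5 stuck-at-1, G6 stuck-at-1.
Only G4 stuck-at-1 is consistent with every test.

G4 stuck-at-1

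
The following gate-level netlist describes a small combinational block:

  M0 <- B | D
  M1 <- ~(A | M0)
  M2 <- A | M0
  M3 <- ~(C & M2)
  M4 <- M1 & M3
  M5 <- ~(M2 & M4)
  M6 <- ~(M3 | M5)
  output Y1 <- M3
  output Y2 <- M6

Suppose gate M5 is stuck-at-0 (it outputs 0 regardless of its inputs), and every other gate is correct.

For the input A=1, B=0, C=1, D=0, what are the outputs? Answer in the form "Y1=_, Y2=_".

Propagate with M5 forced: M0=0, M1=0, M2=1, M3=0, M4=0, M5=0 [stuck-at-0], M6=1.
So the outputs are Y1=0, Y2=1. (Without the fault they would be Y1=0, Y2=0.)

Y1=0, Y2=1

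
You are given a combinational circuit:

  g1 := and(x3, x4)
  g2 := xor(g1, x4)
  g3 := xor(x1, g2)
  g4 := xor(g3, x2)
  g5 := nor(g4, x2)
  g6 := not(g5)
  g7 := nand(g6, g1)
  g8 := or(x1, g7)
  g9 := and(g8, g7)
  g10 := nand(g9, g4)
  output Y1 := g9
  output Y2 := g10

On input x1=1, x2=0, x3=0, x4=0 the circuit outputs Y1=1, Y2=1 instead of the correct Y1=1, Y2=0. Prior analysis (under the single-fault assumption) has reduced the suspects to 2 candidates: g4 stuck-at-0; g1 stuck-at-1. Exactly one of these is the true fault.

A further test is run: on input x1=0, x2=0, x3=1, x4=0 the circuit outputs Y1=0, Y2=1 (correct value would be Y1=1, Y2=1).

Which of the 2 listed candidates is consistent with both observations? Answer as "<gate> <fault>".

g1 stuck-at-1

Evaluate each candidate on input x1=0, x2=0, x3=1, x4=0:
  g4 stuck-at-0: g1=0, g2=0, g3=0, g4=0 [stuck-at-0], g5=1, g6=0, g7=1, g8=1, g9=1, g10=1 → Y1=1, Y2=1 — eliminated
  g1 stuck-at-1: g1=1 [stuck-at-1], g2=1, g3=1, g4=1, g5=0, g6=1, g7=0, g8=0, g9=0, g10=1 → Y1=0, Y2=1 — matches
Only g1 stuck-at-1 reproduces the observed Y1=0, Y2=1.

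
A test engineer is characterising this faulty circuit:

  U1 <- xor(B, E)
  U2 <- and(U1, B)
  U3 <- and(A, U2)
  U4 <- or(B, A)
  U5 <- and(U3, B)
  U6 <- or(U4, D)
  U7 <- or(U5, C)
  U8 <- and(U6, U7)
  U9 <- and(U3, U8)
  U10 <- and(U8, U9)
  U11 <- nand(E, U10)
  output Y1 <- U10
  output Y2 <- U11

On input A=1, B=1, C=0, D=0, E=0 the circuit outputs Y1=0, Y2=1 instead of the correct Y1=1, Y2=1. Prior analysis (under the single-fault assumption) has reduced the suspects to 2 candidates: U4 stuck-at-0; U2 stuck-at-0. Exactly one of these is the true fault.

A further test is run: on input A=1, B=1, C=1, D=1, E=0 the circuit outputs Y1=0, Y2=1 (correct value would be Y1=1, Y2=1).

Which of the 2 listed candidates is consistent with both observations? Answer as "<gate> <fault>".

Evaluate each candidate on input A=1, B=1, C=1, D=1, E=0:
  U4 stuck-at-0: U1=1, U2=1, U3=1, U4=0 [stuck-at-0], U5=1, U6=1, U7=1, U8=1, U9=1, U10=1, U11=1 → Y1=1, Y2=1 — eliminated
  U2 stuck-at-0: U1=1, U2=0 [stuck-at-0], U3=0, U4=1, U5=0, U6=1, U7=1, U8=1, U9=0, U10=0, U11=1 → Y1=0, Y2=1 — matches
Only U2 stuck-at-0 reproduces the observed Y1=0, Y2=1.

U2 stuck-at-0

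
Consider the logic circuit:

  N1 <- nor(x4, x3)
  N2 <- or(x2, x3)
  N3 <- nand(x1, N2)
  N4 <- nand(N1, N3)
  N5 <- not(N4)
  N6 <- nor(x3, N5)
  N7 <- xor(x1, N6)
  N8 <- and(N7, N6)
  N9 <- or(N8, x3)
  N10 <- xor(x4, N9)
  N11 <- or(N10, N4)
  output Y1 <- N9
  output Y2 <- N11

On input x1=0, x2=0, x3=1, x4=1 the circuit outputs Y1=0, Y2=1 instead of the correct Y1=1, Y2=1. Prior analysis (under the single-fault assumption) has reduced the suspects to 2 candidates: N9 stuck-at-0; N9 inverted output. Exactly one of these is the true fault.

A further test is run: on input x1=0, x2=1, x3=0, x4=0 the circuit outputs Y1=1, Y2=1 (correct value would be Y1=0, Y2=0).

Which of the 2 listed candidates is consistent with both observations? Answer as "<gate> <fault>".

Evaluate each candidate on input x1=0, x2=1, x3=0, x4=0:
  N9 stuck-at-0: N1=1, N2=1, N3=1, N4=0, N5=1, N6=0, N7=0, N8=0, N9=0 [stuck-at-0], N10=0, N11=0 → Y1=0, Y2=0 — eliminated
  N9 inverted output: N1=1, N2=1, N3=1, N4=0, N5=1, N6=0, N7=0, N8=0, N9=1 [inverted output], N10=1, N11=1 → Y1=1, Y2=1 — matches
Only N9 inverted output reproduces the observed Y1=1, Y2=1.

N9 inverted output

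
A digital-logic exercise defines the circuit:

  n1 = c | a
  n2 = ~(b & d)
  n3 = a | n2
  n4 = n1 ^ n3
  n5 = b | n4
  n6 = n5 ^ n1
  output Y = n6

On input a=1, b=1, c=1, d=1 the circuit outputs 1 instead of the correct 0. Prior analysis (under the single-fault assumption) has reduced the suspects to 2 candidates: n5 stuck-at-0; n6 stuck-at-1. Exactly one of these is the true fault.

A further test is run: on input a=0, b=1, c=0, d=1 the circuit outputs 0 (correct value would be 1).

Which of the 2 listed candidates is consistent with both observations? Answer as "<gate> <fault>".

n5 stuck-at-0

Evaluate each candidate on input a=0, b=1, c=0, d=1:
  n5 stuck-at-0: n1=0, n2=0, n3=0, n4=0, n5=0 [stuck-at-0], n6=0 → 0 — matches
  n6 stuck-at-1: n1=0, n2=0, n3=0, n4=0, n5=1, n6=1 [stuck-at-1] → 1 — eliminated
Only n5 stuck-at-0 reproduces the observed 0.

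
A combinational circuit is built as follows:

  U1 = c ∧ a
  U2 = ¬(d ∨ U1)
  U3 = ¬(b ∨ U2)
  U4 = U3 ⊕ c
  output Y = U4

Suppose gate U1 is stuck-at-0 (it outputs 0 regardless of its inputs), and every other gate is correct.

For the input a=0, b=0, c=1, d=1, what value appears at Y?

Propagate with U1 forced: U1=0 [stuck-at-0], U2=0, U3=1, U4=0.
So Y = 0. (Same as the fault-free value — the fault is masked on this input.)

0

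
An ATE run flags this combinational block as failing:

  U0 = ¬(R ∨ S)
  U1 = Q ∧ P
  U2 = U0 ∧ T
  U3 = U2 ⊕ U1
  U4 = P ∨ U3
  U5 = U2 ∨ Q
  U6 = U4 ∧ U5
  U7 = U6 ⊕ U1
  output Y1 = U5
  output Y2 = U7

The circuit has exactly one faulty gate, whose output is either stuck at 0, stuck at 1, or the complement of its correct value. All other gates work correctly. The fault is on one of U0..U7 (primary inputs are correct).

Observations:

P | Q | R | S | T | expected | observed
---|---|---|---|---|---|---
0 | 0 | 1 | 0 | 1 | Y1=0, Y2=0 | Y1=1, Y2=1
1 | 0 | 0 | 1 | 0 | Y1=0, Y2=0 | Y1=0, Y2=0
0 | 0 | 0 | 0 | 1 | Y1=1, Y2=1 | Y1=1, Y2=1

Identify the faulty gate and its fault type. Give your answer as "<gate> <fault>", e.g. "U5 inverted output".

U0 stuck-at-1

Fault-free values for test 1 (P=0, Q=0, R=1, S=0, T=1): U0=0, U1=0, U2=0, U3=0, U4=0, U5=0, U6=0, U7=0, giving Y1=0, Y2=0. Observed Y1=1, Y2=1.
Test 1: faults giving observed Y1=1, Y2=1 are {U0 stuck-at-1, U0 inverted output, U2 stuck-at-1, U2 inverted output}.
Test 2 (P=1, Q=0, R=0, S=1, T=0): fault-free U0=0, U1=0, U2=0, U3=0, U4=1, U5=0, U6=0, U7=0 → Y1=0, Y2=0; observed Y1=0, Y2=0. Eliminates U2 stuck-at-1, U2 inverted output.
Test 3 (P=0, Q=0, R=0, S=0, T=1): fault-free U0=1, U1=0, U2=1, U3=1, U4=1, U5=1, U6=1, U7=1 → Y1=1, Y2=1; observed Y1=1, Y2=1. Eliminates U0 inverted output.
Only U0 stuck-at-1 is consistent with every test.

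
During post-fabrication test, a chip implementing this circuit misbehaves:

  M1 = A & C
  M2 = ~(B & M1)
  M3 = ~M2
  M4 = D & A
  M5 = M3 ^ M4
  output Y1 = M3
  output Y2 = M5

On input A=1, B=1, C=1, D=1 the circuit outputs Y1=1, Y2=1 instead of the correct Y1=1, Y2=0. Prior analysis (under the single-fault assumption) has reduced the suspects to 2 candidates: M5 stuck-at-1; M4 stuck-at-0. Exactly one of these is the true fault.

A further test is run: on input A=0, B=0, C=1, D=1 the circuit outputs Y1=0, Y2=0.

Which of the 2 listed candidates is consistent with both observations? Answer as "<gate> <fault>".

Evaluate each candidate on input A=0, B=0, C=1, D=1:
  M5 stuck-at-1: M1=0, M2=1, M3=0, M4=0, M5=1 [stuck-at-1] → Y1=0, Y2=1 — eliminated
  M4 stuck-at-0: M1=0, M2=1, M3=0, M4=0 [stuck-at-0], M5=0 → Y1=0, Y2=0 — matches
Only M4 stuck-at-0 reproduces the observed Y1=0, Y2=0.

M4 stuck-at-0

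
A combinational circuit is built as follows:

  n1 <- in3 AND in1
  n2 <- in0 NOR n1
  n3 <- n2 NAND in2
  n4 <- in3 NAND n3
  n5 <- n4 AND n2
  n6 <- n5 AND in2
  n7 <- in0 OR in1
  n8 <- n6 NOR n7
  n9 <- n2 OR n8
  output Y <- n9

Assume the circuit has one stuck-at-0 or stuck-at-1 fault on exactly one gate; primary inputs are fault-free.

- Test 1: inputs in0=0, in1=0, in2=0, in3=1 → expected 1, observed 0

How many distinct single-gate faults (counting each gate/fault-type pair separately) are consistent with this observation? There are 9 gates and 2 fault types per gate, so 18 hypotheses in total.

Fault-free: n1=0, n2=1, n3=1, n4=0, n5=0, n6=0, n7=0, n8=1, n9=1 → 1. Observed 0.
  n1: none of the 2 fault types match ✗
  n2: none of the 2 fault types match ✗
  n3: none of the 2 fault types match ✗
  n4: none of the 2 fault types match ✗
  n5: none of the 2 fault types match ✗
  n6: none of the 2 fault types match ✗
  n7: none of the 2 fault types match ✗
  n8: none of the 2 fault types match ✗
  n9: stuck-at-0 ✓; others ✗
Consistent faults: {n9 stuck-at-0} — 1 in all.

1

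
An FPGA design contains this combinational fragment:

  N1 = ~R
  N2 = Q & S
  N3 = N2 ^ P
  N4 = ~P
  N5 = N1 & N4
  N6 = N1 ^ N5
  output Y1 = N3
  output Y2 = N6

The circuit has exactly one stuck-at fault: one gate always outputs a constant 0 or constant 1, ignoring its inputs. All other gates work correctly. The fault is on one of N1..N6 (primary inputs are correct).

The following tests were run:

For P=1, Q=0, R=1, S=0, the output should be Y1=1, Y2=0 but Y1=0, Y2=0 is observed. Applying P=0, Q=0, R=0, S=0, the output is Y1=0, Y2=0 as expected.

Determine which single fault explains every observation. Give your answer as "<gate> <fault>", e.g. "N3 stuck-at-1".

N3 stuck-at-0

Fault-free values for test 1 (P=1, Q=0, R=1, S=0): N1=0, N2=0, N3=1, N4=0, N5=0, N6=0, giving Y1=1, Y2=0. Observed Y1=0, Y2=0.
Test 1: faults giving observed Y1=0, Y2=0 are {N2 stuck-at-1, N3 stuck-at-0}.
Test 2 (P=0, Q=0, R=0, S=0): fault-free N1=1, N2=0, N3=0, N4=1, N5=1, N6=0 → Y1=0, Y2=0; observed Y1=0, Y2=0. Eliminates N2 stuck-at-1.
Only N3 stuck-at-0 is consistent with every test.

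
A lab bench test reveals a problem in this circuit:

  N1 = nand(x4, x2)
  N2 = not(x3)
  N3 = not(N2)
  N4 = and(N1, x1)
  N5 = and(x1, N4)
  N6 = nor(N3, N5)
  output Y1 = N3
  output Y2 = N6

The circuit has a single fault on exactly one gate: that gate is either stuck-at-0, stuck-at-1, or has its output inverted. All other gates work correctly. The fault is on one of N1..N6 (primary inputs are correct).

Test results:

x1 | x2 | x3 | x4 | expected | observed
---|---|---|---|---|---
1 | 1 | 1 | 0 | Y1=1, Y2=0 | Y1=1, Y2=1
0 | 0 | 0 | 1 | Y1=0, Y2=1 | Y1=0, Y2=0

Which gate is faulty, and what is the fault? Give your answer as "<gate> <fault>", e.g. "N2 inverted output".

N6 inverted output

Fault-free values for test 1 (x1=1, x2=1, x3=1, x4=0): N1=1, N2=0, N3=1, N4=1, N5=1, N6=0, giving Y1=1, Y2=0. Observed Y1=1, Y2=1.
Test 1: faults giving observed Y1=1, Y2=1 are {N6 stuck-at-1, N6 inverted output}.
Test 2 (x1=0, x2=0, x3=0, x4=1): fault-free N1=1, N2=1, N3=0, N4=0, N5=0, N6=1 → Y1=0, Y2=1; observed Y1=0, Y2=0. Eliminates N6 stuck-at-1.
Only N6 inverted output is consistent with every test.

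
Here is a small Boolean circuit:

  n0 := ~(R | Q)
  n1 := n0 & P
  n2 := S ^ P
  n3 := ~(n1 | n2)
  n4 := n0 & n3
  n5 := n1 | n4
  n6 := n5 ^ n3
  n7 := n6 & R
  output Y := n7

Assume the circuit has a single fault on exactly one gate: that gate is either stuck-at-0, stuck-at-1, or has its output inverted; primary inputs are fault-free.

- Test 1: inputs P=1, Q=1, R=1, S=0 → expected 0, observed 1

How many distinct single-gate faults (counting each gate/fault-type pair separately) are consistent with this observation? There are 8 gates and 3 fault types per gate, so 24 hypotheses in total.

Fault-free: n0=0, n1=0, n2=1, n3=0, n4=0, n5=0, n6=0, n7=0 → 0. Observed 1.
  n0: stuck-at-1, inverted output ✓; others ✗
  n1: stuck-at-1, inverted output ✓; others ✗
  n2: stuck-at-0, inverted output ✓; others ✗
  n3: stuck-at-1, inverted output ✓; others ✗
  n4: stuck-at-1, inverted output ✓; others ✗
  n5: stuck-at-1, inverted output ✓; others ✗
  n6: stuck-at-1, inverted output ✓; others ✗
  n7: stuck-at-1, inverted output ✓; others ✗
Consistent faults: {n0 stuck-at-1, n0 inverted output, n1 stuck-at-1, n1 inverted output, n2 stuck-at-0, n2 inverted output, n3 stuck-at-1, n3 inverted output, n4 stuck-at-1, n4 inverted output, n5 stuck-at-1, n5 inverted output, n6 stuck-at-1, n6 inverted output, n7 stuck-at-1, n7 inverted output} — 16 in all.

16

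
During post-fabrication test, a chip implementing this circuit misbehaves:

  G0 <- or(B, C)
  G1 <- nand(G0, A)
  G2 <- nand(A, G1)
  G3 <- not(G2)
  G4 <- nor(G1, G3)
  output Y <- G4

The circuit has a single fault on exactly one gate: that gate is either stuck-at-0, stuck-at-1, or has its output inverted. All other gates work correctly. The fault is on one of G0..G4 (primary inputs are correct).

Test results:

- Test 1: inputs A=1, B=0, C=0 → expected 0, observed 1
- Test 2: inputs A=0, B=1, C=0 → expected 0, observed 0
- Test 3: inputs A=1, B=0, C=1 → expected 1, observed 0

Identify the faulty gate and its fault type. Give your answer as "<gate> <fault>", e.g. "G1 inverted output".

Fault-free values for test 1 (A=1, B=0, C=0): G0=0, G1=1, G2=0, G3=1, G4=0, giving Y=0. Observed 1.
Test 1: faults giving observed 1 are {G0 stuck-at-1, G0 inverted output, G1 stuck-at-0, G1 inverted output, G4 stuck-at-1, G4 inverted output}.
Test 2 (A=0, B=1, C=0): fault-free G0=1, G1=1, G2=1, G3=0, G4=0 → 0; observed 0. Eliminates G1 stuck-at-0, G1 inverted output, G4 stuck-at-1, G4 inverted output.
Test 3 (A=1, B=0, C=1): fault-free G0=1, G1=0, G2=1, G3=0, G4=1 → 1; observed 0. Eliminates G0 stuck-at-1.
Only G0 inverted output is consistent with every test.

G0 inverted output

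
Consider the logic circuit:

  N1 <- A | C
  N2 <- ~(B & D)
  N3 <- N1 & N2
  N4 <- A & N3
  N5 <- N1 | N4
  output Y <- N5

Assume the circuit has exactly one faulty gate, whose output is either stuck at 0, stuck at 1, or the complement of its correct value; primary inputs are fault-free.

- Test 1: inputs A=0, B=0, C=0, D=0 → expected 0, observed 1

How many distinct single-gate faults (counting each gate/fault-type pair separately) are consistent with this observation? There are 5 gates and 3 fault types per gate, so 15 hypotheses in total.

Fault-free: N1=0, N2=1, N3=0, N4=0, N5=0 → 0. Observed 1.
  N1: stuck-at-1, inverted output ✓; others ✗
  N2: none of the 3 fault types match ✗
  N3: none of the 3 fault types match ✗
  N4: stuck-at-1, inverted output ✓; others ✗
  N5: stuck-at-1, inverted output ✓; others ✗
Consistent faults: {N1 stuck-at-1, N1 inverted output, N4 stuck-at-1, N4 inverted output, N5 stuck-at-1, N5 inverted output} — 6 in all.

6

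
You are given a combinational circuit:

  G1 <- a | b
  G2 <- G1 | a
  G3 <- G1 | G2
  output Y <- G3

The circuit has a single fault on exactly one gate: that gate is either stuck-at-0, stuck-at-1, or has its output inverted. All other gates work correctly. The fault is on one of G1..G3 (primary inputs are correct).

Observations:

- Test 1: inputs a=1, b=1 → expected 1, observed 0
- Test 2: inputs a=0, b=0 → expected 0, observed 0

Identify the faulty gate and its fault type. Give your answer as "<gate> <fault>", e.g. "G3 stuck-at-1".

Fault-free values for test 1 (a=1, b=1): G1=1, G2=1, G3=1, giving Y=1. Observed 0.
Test 1: faults giving observed 0 are {G3 stuck-at-0, G3 inverted output}.
Test 2 (a=0, b=0): fault-free G1=0, G2=0, G3=0 → 0; observed 0. Eliminates G3 inverted output.
Only G3 stuck-at-0 is consistent with every test.

G3 stuck-at-0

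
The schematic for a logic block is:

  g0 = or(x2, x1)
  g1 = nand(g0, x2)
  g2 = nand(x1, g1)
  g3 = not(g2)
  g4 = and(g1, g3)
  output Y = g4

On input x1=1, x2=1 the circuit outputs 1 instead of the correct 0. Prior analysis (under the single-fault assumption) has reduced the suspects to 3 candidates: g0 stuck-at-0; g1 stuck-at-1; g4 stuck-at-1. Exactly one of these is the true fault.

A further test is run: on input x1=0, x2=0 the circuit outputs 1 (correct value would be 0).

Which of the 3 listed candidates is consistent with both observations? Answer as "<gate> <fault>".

g4 stuck-at-1

Evaluate each candidate on input x1=0, x2=0:
  g0 stuck-at-0: g0=0 [stuck-at-0], g1=1, g2=1, g3=0, g4=0 → 0 — eliminated
  g1 stuck-at-1: g0=0, g1=1 [stuck-at-1], g2=1, g3=0, g4=0 → 0 — eliminated
  g4 stuck-at-1: g0=0, g1=1, g2=1, g3=0, g4=1 [stuck-at-1] → 1 — matches
Only g4 stuck-at-1 reproduces the observed 1.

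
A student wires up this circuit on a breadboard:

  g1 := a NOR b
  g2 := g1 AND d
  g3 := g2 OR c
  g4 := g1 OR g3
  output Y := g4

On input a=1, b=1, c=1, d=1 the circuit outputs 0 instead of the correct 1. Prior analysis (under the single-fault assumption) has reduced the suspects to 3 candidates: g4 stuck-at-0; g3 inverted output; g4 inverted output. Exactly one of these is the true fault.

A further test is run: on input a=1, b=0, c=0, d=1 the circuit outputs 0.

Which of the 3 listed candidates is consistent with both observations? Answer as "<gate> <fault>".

Evaluate each candidate on input a=1, b=0, c=0, d=1:
  g4 stuck-at-0: g1=0, g2=0, g3=0, g4=0 [stuck-at-0] → 0 — matches
  g3 inverted output: g1=0, g2=0, g3=1 [inverted output], g4=1 → 1 — eliminated
  g4 inverted output: g1=0, g2=0, g3=0, g4=1 [inverted output] → 1 — eliminated
Only g4 stuck-at-0 reproduces the observed 0.

g4 stuck-at-0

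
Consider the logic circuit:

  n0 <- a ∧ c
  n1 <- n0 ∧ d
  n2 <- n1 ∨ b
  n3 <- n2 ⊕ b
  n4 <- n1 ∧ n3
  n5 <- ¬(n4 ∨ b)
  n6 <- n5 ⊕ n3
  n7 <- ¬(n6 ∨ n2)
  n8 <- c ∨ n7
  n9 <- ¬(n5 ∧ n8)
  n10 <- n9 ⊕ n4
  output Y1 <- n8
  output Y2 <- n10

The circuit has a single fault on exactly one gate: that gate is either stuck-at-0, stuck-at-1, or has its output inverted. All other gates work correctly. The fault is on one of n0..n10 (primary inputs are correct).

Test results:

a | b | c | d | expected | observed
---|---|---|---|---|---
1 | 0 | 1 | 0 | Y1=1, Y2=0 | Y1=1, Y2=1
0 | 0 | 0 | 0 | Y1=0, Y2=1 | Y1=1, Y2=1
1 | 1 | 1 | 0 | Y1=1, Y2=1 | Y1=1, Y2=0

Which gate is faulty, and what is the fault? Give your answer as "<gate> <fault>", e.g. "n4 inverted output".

Fault-free values for test 1 (a=1, b=0, c=1, d=0): n0=1, n1=0, n2=0, n3=0, n4=0, n5=1, n6=1, n7=0, n8=1, n9=0, n10=0, giving Y1=1, Y2=0. Observed Y1=1, Y2=1.
Test 1: faults giving observed Y1=1, Y2=1 are {n5 stuck-at-0, n5 inverted output, n9 stuck-at-1, n9 inverted output, n10 stuck-at-1, n10 inverted output}.
Test 2 (a=0, b=0, c=0, d=0): fault-free n0=0, n1=0, n2=0, n3=0, n4=0, n5=1, n6=1, n7=0, n8=0, n9=1, n10=1 → Y1=0, Y2=1; observed Y1=1, Y2=1. Eliminates n9 stuck-at-1, n9 inverted output, n10 stuck-at-1, n10 inverted output.
Test 3 (a=1, b=1, c=1, d=0): fault-free n0=1, n1=0, n2=1, n3=0, n4=0, n5=0, n6=0, n7=0, n8=1, n9=1, n10=1 → Y1=1, Y2=1; observed Y1=1, Y2=0. Eliminates n5 stuck-at-0.
Only n5 inverted output is consistent with every test.

n5 inverted output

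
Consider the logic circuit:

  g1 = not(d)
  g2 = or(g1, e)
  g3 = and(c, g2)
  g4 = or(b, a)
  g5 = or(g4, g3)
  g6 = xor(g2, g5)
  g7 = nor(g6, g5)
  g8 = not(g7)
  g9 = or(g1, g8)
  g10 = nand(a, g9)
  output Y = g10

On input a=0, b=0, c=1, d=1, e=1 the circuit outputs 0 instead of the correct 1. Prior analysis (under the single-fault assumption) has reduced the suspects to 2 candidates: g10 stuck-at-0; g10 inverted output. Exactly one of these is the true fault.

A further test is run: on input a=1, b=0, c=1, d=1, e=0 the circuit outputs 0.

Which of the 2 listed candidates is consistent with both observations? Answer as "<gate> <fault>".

Evaluate each candidate on input a=1, b=0, c=1, d=1, e=0:
  g10 stuck-at-0: g1=0, g2=0, g3=0, g4=1, g5=1, g6=1, g7=0, g8=1, g9=1, g10=0 [stuck-at-0] → 0 — matches
  g10 inverted output: g1=0, g2=0, g3=0, g4=1, g5=1, g6=1, g7=0, g8=1, g9=1, g10=1 [inverted output] → 1 — eliminated
Only g10 stuck-at-0 reproduces the observed 0.

g10 stuck-at-0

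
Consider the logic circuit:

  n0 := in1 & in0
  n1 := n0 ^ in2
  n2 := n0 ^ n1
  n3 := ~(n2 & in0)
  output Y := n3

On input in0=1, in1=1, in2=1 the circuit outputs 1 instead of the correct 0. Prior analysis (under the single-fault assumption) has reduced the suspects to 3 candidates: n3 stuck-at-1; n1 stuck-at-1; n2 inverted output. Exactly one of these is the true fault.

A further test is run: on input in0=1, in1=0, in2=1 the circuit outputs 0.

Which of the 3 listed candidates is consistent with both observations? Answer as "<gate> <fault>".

Evaluate each candidate on input in0=1, in1=0, in2=1:
  n3 stuck-at-1: n0=0, n1=1, n2=1, n3=1 [stuck-at-1] → 1 — eliminated
  n1 stuck-at-1: n0=0, n1=1 [stuck-at-1], n2=1, n3=0 → 0 — matches
  n2 inverted output: n0=0, n1=1, n2=0 [inverted output], n3=1 → 1 — eliminated
Only n1 stuck-at-1 reproduces the observed 0.

n1 stuck-at-1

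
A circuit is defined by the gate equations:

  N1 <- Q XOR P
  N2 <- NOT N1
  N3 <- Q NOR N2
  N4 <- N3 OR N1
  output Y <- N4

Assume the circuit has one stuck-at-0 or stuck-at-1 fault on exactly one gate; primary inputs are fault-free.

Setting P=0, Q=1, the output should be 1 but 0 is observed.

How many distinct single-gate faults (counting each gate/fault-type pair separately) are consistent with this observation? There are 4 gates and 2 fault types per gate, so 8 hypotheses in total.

2

Fault-free: N1=1, N2=0, N3=0, N4=1 → 1. Observed 0.
  N1 stuck-at-0: output 0 ✓
  N1 stuck-at-1: output 1 ✗
  N2 stuck-at-0: output 1 ✗
  N2 stuck-at-1: output 1 ✗
  N3 stuck-at-0: output 1 ✗
  N3 stuck-at-1: output 1 ✗
  N4 stuck-at-0: output 0 ✓
  N4 stuck-at-1: output 1 ✗
Consistent faults: {N1 stuck-at-0, N4 stuck-at-0} — 2 in all.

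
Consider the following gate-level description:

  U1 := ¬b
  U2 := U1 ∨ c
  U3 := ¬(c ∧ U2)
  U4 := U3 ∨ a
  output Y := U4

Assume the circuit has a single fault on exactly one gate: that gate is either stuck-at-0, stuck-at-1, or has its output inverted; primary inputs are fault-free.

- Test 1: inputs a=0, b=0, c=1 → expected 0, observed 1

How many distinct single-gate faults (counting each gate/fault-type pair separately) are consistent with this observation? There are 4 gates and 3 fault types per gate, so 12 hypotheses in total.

6

Fault-free: U1=1, U2=1, U3=0, U4=0 → 0. Observed 1.
  U1 stuck-at-0: output 0 ✗
  U1 stuck-at-1: output 0 ✗
  U1 inverted output: output 0 ✗
  U2 stuck-at-0: output 1 ✓
  U2 stuck-at-1: output 0 ✗
  U2 inverted output: output 1 ✓
  U3 stuck-at-0: output 0 ✗
  U3 stuck-at-1: output 1 ✓
  U3 inverted output: output 1 ✓
  U4 stuck-at-0: output 0 ✗
  U4 stuck-at-1: output 1 ✓
  U4 inverted output: output 1 ✓
Consistent faults: {U2 stuck-at-0, U2 inverted output, U3 stuck-at-1, U3 inverted output, U4 stuck-at-1, U4 inverted output} — 6 in all.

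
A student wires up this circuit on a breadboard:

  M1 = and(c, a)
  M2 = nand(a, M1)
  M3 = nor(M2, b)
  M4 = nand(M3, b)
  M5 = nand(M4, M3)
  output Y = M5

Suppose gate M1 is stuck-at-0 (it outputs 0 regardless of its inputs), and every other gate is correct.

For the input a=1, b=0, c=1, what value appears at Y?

1

Propagate with M1 forced: M1=0 [stuck-at-0], M2=1, M3=0, M4=1, M5=1.
So Y = 1. (Without the fault it would be 0.)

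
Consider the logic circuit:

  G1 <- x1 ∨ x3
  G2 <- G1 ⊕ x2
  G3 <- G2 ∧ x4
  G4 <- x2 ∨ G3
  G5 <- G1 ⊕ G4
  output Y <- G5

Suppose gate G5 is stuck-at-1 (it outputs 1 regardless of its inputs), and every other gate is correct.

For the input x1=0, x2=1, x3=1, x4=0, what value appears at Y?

1

Propagate with G5 forced: G1=1, G2=0, G3=0, G4=1, G5=1 [stuck-at-1].
So Y = 1. (Without the fault it would be 0.)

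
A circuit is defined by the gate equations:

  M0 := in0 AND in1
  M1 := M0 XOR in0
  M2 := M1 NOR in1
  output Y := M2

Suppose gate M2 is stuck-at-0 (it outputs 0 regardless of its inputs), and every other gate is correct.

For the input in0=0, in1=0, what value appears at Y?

Propagate with M2 forced: M0=0, M1=0, M2=0 [stuck-at-0].
So Y = 0. (Without the fault it would be 1.)

0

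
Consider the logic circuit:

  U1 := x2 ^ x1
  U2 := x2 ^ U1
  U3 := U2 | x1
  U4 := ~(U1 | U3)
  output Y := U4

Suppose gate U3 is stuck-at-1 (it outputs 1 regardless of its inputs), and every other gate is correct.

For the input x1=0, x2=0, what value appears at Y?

Propagate with U3 forced: U1=0, U2=0, U3=1 [stuck-at-1], U4=0.
So Y = 0. (Without the fault it would be 1.)

0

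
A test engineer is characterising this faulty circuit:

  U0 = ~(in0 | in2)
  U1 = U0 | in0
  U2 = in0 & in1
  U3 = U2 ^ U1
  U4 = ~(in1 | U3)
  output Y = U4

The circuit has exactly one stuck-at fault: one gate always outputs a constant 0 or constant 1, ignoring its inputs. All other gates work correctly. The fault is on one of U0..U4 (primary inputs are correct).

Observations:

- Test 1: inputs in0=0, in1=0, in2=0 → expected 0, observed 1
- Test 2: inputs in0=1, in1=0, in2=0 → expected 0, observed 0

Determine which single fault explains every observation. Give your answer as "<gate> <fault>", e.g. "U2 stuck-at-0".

Fault-free values for test 1 (in0=0, in1=0, in2=0): U0=1, U1=1, U2=0, U3=1, U4=0, giving Y=0. Observed 1.
Test 1: faults giving observed 1 are {U0 stuck-at-0, U1 stuck-at-0, U2 stuck-at-1, U3 stuck-at-0, U4 stuck-at-1}.
Test 2 (in0=1, in1=0, in2=0): fault-free U0=0, U1=1, U2=0, U3=1, U4=0 → 0; observed 0. Eliminates U1 stuck-at-0, U2 stuck-at-1, U3 stuck-at-0, U4 stuck-at-1.
Only U0 stuck-at-0 is consistent with every test.

U0 stuck-at-0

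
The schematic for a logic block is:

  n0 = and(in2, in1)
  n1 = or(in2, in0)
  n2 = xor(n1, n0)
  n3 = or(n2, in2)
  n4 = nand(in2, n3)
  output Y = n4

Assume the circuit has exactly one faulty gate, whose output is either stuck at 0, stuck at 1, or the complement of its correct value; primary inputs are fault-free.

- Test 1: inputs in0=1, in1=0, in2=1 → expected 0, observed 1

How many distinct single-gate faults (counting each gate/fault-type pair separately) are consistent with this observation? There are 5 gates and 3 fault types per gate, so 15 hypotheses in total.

Fault-free: n0=0, n1=1, n2=1, n3=1, n4=0 → 0. Observed 1.
  n0: none of the 3 fault types match ✗
  n1: none of the 3 fault types match ✗
  n2: none of the 3 fault types match ✗
  n3: stuck-at-0, inverted output ✓; others ✗
  n4: stuck-at-1, inverted output ✓; others ✗
Consistent faults: {n3 stuck-at-0, n3 inverted output, n4 stuck-at-1, n4 inverted output} — 4 in all.

4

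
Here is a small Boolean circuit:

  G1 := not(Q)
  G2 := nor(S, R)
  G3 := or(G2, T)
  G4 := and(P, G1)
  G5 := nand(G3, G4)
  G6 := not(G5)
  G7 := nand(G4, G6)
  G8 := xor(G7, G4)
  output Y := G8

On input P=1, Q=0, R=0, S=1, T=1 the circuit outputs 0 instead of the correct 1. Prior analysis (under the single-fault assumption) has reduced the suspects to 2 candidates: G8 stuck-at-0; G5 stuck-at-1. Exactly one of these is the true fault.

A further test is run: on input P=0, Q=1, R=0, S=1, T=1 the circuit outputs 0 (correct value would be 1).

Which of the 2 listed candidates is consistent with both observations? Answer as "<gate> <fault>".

Evaluate each candidate on input P=0, Q=1, R=0, S=1, T=1:
  G8 stuck-at-0: G1=0, G2=0, G3=1, G4=0, G5=1, G6=0, G7=1, G8=0 [stuck-at-0] → 0 — matches
  G5 stuck-at-1: G1=0, G2=0, G3=1, G4=0, G5=1 [stuck-at-1], G6=0, G7=1, G8=1 → 1 — eliminated
Only G8 stuck-at-0 reproduces the observed 0.

G8 stuck-at-0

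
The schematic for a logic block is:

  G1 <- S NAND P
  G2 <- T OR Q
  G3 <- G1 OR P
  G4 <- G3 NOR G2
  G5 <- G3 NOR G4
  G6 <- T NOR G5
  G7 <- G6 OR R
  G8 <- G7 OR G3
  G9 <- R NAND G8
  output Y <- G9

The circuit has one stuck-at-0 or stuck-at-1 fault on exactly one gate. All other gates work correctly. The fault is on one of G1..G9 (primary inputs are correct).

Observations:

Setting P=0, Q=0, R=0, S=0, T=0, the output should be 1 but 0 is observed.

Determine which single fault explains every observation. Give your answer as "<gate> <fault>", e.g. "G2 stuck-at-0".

G9 stuck-at-0

Fault-free values for test 1 (P=0, Q=0, R=0, S=0, T=0): G1=1, G2=0, G3=1, G4=0, G5=0, G6=1, G7=1, G8=1, G9=1, giving Y=1. Observed 0.
Test 1: faults giving observed 0 are {G9 stuck-at-0}.
Only G9 stuck-at-0 is consistent with every test.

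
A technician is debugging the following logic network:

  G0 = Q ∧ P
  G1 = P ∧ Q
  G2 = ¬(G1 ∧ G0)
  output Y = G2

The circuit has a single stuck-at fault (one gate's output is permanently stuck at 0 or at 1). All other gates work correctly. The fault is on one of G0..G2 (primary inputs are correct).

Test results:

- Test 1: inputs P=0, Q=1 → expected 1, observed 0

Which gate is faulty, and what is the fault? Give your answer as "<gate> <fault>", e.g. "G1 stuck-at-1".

G2 stuck-at-0

Fault-free values for test 1 (P=0, Q=1): G0=0, G1=0, G2=1, giving Y=1. Observed 0.
Test 1: faults giving observed 0 are {G2 stuck-at-0}.
Only G2 stuck-at-0 is consistent with every test.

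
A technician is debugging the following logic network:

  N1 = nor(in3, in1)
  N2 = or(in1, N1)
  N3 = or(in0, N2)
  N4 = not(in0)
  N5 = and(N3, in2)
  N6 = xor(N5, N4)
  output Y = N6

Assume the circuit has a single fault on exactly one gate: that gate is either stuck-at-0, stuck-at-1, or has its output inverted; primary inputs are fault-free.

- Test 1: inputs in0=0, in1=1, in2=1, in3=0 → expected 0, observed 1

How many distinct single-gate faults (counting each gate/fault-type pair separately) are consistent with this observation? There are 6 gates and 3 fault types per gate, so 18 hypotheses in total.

Fault-free: N1=0, N2=1, N3=1, N4=1, N5=1, N6=0 → 0. Observed 1.
  N1: none of the 3 fault types match ✗
  N2: stuck-at-0, inverted output ✓; others ✗
  N3: stuck-at-0, inverted output ✓; others ✗
  N4: stuck-at-0, inverted output ✓; others ✗
  N5: stuck-at-0, inverted output ✓; others ✗
  N6: stuck-at-1, inverted output ✓; others ✗
Consistent faults: {N2 stuck-at-0, N2 inverted output, N3 stuck-at-0, N3 inverted output, N4 stuck-at-0, N4 inverted output, N5 stuck-at-0, N5 inverted output, N6 stuck-at-1, N6 inverted output} — 10 in all.

10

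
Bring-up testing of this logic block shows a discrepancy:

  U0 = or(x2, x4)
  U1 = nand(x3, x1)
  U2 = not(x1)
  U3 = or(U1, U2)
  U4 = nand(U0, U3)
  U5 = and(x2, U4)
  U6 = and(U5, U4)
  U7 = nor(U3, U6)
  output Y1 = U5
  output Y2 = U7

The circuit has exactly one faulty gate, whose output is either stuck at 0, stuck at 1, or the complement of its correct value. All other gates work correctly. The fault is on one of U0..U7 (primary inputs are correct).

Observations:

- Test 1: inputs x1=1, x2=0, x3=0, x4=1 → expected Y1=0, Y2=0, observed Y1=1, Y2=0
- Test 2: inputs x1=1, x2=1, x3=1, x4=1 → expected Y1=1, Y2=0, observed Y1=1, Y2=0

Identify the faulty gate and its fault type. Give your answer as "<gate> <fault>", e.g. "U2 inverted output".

U5 stuck-at-1

Fault-free values for test 1 (x1=1, x2=0, x3=0, x4=1): U0=1, U1=1, U2=0, U3=1, U4=0, U5=0, U6=0, U7=0, giving Y1=0, Y2=0. Observed Y1=1, Y2=0.
Test 1: faults giving observed Y1=1, Y2=0 are {U5 stuck-at-1, U5 inverted output}.
Test 2 (x1=1, x2=1, x3=1, x4=1): fault-free U0=1, U1=0, U2=0, U3=0, U4=1, U5=1, U6=1, U7=0 → Y1=1, Y2=0; observed Y1=1, Y2=0. Eliminates U5 inverted output.
Only U5 stuck-at-1 is consistent with every test.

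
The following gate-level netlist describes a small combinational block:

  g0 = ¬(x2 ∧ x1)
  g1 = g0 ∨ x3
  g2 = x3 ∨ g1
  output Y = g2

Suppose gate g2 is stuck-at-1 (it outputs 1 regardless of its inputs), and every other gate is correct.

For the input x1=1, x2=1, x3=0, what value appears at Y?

1

Propagate with g2 forced: g0=0, g1=0, g2=1 [stuck-at-1].
So Y = 1. (Without the fault it would be 0.)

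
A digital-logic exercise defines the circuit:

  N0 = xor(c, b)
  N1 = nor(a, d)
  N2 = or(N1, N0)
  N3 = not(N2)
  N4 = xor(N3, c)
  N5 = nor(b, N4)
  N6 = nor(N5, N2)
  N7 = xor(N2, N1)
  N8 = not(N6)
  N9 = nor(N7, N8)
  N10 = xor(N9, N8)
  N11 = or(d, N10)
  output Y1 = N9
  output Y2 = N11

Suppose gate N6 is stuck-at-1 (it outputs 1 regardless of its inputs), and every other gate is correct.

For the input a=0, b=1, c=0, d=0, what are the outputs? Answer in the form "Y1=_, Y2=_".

Y1=1, Y2=1

Propagate with N6 forced: N0=1, N1=1, N2=1, N3=0, N4=0, N5=0, N6=1 [stuck-at-1], N7=0, N8=0, N9=1, N10=1, N11=1.
So the outputs are Y1=1, Y2=1. (Without the fault they would be Y1=0, Y2=1.)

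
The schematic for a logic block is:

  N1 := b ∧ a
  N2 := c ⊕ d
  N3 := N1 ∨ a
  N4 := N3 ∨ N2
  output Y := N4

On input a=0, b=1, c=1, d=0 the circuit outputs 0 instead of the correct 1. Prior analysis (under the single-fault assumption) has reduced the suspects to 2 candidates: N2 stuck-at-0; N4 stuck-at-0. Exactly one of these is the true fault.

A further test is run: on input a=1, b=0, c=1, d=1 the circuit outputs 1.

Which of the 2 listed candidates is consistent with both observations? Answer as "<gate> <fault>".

N2 stuck-at-0

Evaluate each candidate on input a=1, b=0, c=1, d=1:
  N2 stuck-at-0: N1=0, N2=0 [stuck-at-0], N3=1, N4=1 → 1 — matches
  N4 stuck-at-0: N1=0, N2=0, N3=1, N4=0 [stuck-at-0] → 0 — eliminated
Only N2 stuck-at-0 reproduces the observed 1.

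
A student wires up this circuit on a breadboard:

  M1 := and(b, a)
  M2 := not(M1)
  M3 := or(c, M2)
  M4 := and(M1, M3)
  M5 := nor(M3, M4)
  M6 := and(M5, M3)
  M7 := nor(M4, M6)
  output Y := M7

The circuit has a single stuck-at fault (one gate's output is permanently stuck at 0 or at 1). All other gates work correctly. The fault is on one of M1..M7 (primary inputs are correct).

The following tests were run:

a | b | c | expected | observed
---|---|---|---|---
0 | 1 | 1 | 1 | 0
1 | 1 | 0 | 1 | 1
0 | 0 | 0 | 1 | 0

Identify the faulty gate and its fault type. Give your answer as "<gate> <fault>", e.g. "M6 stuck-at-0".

M5 stuck-at-1

Fault-free values for test 1 (a=0, b=1, c=1): M1=0, M2=1, M3=1, M4=0, M5=0, M6=0, M7=1, giving Y=1. Observed 0.
Test 1: faults giving observed 0 are {M1 stuck-at-1, M4 stuck-at-1, M5 stuck-at-1, M6 stuck-at-1, M7 stuck-at-0}.
Test 2 (a=1, b=1, c=0): fault-free M1=1, M2=0, M3=0, M4=0, M5=1, M6=0, M7=1 → 1; observed 1. Eliminates M4 stuck-at-1, M6 stuck-at-1, M7 stuck-at-0.
Test 3 (a=0, b=0, c=0): fault-free M1=0, M2=1, M3=1, M4=0, M5=0, M6=0, M7=1 → 1; observed 0. Eliminates M1 stuck-at-1.
Only M5 stuck-at-1 is consistent with every test.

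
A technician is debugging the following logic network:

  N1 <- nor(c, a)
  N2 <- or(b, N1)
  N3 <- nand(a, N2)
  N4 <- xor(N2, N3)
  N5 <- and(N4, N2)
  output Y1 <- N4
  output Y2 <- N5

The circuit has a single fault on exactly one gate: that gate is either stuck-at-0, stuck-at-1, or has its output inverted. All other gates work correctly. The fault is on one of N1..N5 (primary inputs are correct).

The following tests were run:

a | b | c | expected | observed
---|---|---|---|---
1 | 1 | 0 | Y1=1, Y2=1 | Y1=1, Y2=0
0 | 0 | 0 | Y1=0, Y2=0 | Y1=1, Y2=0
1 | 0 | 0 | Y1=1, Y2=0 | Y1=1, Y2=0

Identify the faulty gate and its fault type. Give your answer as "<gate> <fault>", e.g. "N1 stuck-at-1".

N2 stuck-at-0

Fault-free values for test 1 (a=1, b=1, c=0): N1=0, N2=1, N3=0, N4=1, N5=1, giving Y1=1, Y2=1. Observed Y1=1, Y2=0.
Test 1: faults giving observed Y1=1, Y2=0 are {N2 stuck-at-0, N2 inverted output, N5 stuck-at-0, N5 inverted output}.
Test 2 (a=0, b=0, c=0): fault-free N1=1, N2=1, N3=1, N4=0, N5=0 → Y1=0, Y2=0; observed Y1=1, Y2=0. Eliminates N5 stuck-at-0, N5 inverted output.
Test 3 (a=1, b=0, c=0): fault-free N1=0, N2=0, N3=1, N4=1, N5=0 → Y1=1, Y2=0; observed Y1=1, Y2=0. Eliminates N2 inverted output.
Only N2 stuck-at-0 is consistent with every test.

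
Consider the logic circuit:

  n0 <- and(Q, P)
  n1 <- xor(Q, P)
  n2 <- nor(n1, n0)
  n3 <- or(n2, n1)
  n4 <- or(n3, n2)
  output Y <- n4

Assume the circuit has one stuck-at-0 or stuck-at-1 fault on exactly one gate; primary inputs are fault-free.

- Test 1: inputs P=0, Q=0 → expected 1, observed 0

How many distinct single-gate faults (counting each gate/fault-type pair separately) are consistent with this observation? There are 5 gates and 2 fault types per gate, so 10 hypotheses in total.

3

Fault-free: n0=0, n1=0, n2=1, n3=1, n4=1 → 1. Observed 0.
  n0 stuck-at-0: output 1 ✗
  n0 stuck-at-1: output 0 ✓
  n1 stuck-at-0: output 1 ✗
  n1 stuck-at-1: output 1 ✗
  n2 stuck-at-0: output 0 ✓
  n2 stuck-at-1: output 1 ✗
  n3 stuck-at-0: output 1 ✗
  n3 stuck-at-1: output 1 ✗
  n4 stuck-at-0: output 0 ✓
  n4 stuck-at-1: output 1 ✗
Consistent faults: {n0 stuck-at-1, n2 stuck-at-0, n4 stuck-at-0} — 3 in all.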